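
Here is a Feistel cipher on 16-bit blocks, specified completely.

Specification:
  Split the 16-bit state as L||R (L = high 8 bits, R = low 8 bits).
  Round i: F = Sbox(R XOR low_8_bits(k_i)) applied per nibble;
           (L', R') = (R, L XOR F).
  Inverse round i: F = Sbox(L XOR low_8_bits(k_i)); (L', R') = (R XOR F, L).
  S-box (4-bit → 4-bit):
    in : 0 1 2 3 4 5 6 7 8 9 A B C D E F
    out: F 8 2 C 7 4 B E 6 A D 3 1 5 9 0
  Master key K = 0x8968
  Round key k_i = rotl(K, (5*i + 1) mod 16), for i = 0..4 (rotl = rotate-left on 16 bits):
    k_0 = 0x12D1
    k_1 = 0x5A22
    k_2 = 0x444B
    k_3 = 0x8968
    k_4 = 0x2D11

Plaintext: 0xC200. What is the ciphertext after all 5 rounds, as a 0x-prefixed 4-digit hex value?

s_0 = plaintext = 0xC200
s_1 = Round(s_0, k_0) = 0x009A
s_2 = Round(s_1, k_1) = 0x9A36
s_3 = Round(s_2, k_2) = 0x367F
s_4 = Round(s_3, k_3) = 0x7FB8
s_5 = Round(s_4, k_4) = 0xB8A5

0xB8A5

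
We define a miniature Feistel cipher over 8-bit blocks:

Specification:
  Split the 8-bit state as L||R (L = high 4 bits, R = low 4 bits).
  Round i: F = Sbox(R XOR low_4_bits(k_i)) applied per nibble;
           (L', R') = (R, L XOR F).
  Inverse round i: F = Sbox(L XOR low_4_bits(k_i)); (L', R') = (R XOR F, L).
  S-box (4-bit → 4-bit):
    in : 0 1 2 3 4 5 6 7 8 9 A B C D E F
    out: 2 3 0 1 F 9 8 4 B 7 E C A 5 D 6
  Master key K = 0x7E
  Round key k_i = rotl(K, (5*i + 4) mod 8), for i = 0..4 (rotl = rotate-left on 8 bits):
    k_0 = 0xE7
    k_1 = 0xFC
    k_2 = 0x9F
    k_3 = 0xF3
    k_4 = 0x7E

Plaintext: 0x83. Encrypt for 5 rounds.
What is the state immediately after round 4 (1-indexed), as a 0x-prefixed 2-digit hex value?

0x57

s_0 = plaintext = 0x83
s_1 = Round(s_0, k_0) = 0x37
s_2 = Round(s_1, k_1) = 0x7F
s_3 = Round(s_2, k_2) = 0xF5
s_4 = Round(s_3, k_3) = 0x57
s_5 = Round(s_4, k_4) = 0x72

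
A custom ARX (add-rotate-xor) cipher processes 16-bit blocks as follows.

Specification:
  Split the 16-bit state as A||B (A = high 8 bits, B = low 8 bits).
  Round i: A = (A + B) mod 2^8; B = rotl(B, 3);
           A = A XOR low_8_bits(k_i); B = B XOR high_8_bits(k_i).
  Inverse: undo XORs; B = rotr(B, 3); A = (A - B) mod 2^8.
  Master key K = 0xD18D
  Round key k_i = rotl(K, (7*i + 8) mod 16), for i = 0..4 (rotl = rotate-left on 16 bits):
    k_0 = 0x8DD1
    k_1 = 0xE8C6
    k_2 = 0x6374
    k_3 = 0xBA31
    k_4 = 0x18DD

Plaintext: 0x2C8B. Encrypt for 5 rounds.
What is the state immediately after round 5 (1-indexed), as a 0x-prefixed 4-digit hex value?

0xA7D9

s_0 = plaintext = 0x2C8B
s_1 = Round(s_0, k_0) = 0x66D1
s_2 = Round(s_1, k_1) = 0xF166
s_3 = Round(s_2, k_2) = 0x2350
s_4 = Round(s_3, k_3) = 0x4238
s_5 = Round(s_4, k_4) = 0xA7D9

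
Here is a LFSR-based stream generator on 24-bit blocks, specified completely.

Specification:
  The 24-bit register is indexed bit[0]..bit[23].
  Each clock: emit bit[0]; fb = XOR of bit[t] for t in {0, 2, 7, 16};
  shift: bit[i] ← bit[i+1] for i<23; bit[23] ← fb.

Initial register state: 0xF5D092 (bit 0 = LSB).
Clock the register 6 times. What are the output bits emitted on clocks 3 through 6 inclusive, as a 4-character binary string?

reg_0 = 0xF5D092
clock 1: out=0, reg = 0x7AE849
clock 2: out=1, reg = 0xBD7424
clock 3: out=0, reg = 0x5EBA12
clock 4: out=0, reg = 0x2F5D09
clock 5: out=1, reg = 0x17AE84
clock 6: out=0, reg = 0x8BD742

0010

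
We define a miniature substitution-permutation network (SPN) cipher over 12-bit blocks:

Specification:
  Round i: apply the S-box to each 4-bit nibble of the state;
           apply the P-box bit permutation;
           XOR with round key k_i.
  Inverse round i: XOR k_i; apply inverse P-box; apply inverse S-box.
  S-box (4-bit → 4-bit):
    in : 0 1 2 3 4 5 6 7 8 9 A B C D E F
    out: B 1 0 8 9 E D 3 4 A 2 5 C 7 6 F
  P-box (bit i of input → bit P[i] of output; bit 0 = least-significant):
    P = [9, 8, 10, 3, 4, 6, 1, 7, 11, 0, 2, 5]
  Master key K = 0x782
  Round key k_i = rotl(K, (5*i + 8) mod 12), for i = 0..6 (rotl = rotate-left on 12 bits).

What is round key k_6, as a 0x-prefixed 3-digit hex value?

K = 0x782
k_0 = rotl(K, (5*0+8) mod 12) = rotl(K, 8) = 0x278
k_1 = rotl(K, (5*1+8) mod 12) = rotl(K, 1) = 0xF04
k_2 = rotl(K, (5*2+8) mod 12) = rotl(K, 6) = 0x09E
k_3 = rotl(K, (5*3+8) mod 12) = rotl(K, 11) = 0x3C1
k_4 = rotl(K, (5*4+8) mod 12) = rotl(K, 4) = 0x827
k_5 = rotl(K, (5*5+8) mod 12) = rotl(K, 9) = 0x4F0
k_6 = rotl(K, (5*6+8) mod 12) = rotl(K, 2) = 0xE09

0xE09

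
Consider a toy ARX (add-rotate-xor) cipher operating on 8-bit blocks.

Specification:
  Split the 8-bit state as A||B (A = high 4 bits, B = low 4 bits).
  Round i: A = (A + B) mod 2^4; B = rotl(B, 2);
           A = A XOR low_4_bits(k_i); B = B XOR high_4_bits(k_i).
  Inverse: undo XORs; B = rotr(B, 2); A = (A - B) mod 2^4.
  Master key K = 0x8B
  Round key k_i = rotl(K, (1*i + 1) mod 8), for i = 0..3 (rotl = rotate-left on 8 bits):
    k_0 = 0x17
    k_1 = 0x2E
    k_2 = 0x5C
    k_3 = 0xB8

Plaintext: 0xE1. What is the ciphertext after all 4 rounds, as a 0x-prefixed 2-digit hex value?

s_0 = plaintext = 0xE1
s_1 = Round(s_0, k_0) = 0x85
s_2 = Round(s_1, k_1) = 0x37
s_3 = Round(s_2, k_2) = 0x68
s_4 = Round(s_3, k_3) = 0x69

0x69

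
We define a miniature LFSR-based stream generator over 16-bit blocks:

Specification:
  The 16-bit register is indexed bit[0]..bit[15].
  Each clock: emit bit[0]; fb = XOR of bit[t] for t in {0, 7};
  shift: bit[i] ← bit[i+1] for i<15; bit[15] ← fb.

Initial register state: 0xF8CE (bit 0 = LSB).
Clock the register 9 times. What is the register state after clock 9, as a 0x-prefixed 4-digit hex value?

reg_0 = 0xF8CE
clock 1: out=0, reg = 0xFC67
clock 2: out=1, reg = 0xFE33
clock 3: out=1, reg = 0xFF19
clock 4: out=1, reg = 0xFF8C
clock 5: out=0, reg = 0xFFC6
clock 6: out=0, reg = 0xFFE3
clock 7: out=1, reg = 0x7FF1
clock 8: out=1, reg = 0x3FF8
clock 9: out=0, reg = 0x9FFC

0x9FFC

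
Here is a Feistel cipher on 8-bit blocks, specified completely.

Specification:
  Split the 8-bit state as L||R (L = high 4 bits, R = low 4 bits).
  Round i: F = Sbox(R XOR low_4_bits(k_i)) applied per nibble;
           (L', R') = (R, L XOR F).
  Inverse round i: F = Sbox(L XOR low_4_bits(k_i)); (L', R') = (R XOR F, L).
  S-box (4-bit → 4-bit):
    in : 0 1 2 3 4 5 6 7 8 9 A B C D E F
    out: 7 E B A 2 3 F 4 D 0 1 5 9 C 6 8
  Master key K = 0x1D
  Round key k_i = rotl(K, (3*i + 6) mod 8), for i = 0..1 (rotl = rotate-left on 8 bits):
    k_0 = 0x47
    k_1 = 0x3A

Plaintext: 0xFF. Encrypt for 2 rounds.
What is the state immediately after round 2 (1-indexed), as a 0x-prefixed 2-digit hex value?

0x22

s_0 = plaintext = 0xFF
s_1 = Round(s_0, k_0) = 0xF2
s_2 = Round(s_1, k_1) = 0x22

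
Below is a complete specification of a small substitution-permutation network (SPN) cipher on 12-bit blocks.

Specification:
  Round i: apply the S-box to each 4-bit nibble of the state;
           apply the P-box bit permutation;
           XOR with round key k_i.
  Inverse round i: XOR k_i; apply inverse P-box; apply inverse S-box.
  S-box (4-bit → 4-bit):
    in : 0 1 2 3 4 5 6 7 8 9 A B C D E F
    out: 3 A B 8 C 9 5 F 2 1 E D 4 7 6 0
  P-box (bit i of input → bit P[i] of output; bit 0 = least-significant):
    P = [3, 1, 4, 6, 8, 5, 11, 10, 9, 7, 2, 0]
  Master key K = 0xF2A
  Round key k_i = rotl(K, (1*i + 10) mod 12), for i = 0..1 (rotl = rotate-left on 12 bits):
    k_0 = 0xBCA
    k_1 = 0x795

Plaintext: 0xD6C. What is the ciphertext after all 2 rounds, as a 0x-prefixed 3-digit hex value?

0x007

s_0 = plaintext = 0xD6C
s_1 = Round(s_0, k_0) = 0x05E
s_2 = Round(s_1, k_1) = 0x007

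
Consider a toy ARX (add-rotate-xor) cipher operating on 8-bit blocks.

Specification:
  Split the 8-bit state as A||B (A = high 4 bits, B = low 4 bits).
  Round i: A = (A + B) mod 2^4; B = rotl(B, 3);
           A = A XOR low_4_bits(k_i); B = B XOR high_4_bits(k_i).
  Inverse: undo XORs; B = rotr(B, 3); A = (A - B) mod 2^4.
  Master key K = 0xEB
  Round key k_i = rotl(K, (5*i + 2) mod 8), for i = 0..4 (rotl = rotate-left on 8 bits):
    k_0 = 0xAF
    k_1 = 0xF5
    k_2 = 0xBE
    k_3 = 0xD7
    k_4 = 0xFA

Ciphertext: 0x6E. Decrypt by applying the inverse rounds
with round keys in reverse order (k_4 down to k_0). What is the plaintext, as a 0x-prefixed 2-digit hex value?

s_0 = ciphertext = 0x6E
s_1 = InvRound(s_0, k_4) = 0xA2
s_2 = InvRound(s_1, k_3) = 0xEF
s_3 = InvRound(s_2, k_2) = 0x88
s_4 = InvRound(s_3, k_1) = 0xFE
s_5 = InvRound(s_4, k_0) = 0x88

0x88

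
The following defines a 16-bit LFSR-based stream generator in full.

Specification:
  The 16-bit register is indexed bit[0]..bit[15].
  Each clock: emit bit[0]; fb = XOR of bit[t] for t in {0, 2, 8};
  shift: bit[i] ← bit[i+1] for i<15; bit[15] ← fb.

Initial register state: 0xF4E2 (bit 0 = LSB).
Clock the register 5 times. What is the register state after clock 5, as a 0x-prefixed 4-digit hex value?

0x77A7

reg_0 = 0xF4E2
clock 1: out=0, reg = 0x7A71
clock 2: out=1, reg = 0xBD38
clock 3: out=0, reg = 0xDE9C
clock 4: out=0, reg = 0xEF4E
clock 5: out=0, reg = 0x77A7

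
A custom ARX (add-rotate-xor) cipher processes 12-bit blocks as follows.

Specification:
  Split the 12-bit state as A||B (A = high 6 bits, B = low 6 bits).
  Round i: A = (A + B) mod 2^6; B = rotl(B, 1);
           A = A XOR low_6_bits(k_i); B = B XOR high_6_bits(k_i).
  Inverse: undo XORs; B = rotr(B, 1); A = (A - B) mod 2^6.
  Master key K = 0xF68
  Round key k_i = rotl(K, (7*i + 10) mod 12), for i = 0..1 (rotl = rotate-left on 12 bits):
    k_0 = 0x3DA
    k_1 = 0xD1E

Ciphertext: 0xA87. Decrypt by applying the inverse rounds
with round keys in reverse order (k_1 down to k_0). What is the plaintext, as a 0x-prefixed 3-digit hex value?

0x19B

s_0 = ciphertext = 0xA87
s_1 = InvRound(s_0, k_1) = 0xEF9
s_2 = InvRound(s_1, k_0) = 0x19B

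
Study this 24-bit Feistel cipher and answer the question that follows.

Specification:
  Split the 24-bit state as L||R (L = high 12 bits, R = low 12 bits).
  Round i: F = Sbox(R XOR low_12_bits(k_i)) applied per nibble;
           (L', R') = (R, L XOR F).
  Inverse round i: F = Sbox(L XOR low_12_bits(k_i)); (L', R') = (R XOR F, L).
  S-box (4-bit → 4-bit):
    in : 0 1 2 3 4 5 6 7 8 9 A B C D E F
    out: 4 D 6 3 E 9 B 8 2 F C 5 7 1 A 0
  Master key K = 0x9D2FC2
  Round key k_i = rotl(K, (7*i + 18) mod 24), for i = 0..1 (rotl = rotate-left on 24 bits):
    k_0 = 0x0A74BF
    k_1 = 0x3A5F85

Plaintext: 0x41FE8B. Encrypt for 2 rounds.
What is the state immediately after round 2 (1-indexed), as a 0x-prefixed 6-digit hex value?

s_0 = plaintext = 0x41FE8B
s_1 = Round(s_0, k_0) = 0xE8B821
s_2 = Round(s_1, k_1) = 0x821645

0x821645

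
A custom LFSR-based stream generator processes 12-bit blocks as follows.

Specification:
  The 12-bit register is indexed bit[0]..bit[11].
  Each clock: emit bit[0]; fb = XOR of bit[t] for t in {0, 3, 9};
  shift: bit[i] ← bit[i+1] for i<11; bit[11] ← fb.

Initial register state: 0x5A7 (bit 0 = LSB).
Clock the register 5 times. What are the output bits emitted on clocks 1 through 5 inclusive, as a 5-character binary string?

reg_0 = 0x5A7
clock 1: out=1, reg = 0xAD3
clock 2: out=1, reg = 0x569
clock 3: out=1, reg = 0x2B4
clock 4: out=0, reg = 0x95A
clock 5: out=0, reg = 0xCAD

11100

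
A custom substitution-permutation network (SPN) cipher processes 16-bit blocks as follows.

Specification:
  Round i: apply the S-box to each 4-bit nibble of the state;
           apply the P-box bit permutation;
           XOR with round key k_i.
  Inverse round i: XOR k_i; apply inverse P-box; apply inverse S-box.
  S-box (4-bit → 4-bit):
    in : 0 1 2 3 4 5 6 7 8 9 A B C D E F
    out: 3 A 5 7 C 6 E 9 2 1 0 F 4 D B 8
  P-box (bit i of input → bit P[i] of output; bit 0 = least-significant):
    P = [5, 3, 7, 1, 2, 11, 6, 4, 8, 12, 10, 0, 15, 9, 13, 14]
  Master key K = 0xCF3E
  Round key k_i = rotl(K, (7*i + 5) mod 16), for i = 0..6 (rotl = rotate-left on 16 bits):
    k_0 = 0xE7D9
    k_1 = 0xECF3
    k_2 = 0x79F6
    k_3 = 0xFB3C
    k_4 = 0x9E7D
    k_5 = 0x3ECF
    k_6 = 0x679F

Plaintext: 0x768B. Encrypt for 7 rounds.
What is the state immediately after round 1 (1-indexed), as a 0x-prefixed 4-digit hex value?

s_0 = plaintext = 0x768B
s_1 = Round(s_0, k_0) = 0x3B72
s_2 = Round(s_1, k_1) = 0x5B46
s_3 = Round(s_2, k_2) = 0x4E2D
s_4 = Round(s_3, k_3) = 0x8ADB
s_5 = Round(s_4, k_4) = 0x9C83
s_6 = Round(s_5, k_5) = 0xB267
s_7 = Round(s_6, k_6) = 0x88ED

0x3B72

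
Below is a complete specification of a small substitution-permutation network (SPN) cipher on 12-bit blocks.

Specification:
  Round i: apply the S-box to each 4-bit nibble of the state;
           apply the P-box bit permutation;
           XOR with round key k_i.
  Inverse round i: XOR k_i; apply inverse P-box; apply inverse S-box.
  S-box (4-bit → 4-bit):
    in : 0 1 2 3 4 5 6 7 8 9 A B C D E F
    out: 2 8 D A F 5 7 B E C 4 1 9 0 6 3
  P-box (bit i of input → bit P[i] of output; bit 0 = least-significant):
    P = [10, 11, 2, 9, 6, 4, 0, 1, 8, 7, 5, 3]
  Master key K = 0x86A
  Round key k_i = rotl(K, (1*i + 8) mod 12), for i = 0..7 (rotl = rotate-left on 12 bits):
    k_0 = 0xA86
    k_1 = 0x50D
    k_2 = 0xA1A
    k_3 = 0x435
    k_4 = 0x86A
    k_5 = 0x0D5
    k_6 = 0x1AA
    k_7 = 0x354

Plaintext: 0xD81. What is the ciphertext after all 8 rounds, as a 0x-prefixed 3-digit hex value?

0x775

s_0 = plaintext = 0xD81
s_1 = Round(s_0, k_0) = 0x895
s_2 = Round(s_1, k_1) = 0x1A2
s_3 = Round(s_2, k_2) = 0xC17
s_4 = Round(s_3, k_3) = 0xB3F
s_5 = Round(s_4, k_4) = 0x578
s_6 = Round(s_5, k_5) = 0xBA3
s_7 = Round(s_6, k_6) = 0xAAB
s_8 = Round(s_7, k_7) = 0x775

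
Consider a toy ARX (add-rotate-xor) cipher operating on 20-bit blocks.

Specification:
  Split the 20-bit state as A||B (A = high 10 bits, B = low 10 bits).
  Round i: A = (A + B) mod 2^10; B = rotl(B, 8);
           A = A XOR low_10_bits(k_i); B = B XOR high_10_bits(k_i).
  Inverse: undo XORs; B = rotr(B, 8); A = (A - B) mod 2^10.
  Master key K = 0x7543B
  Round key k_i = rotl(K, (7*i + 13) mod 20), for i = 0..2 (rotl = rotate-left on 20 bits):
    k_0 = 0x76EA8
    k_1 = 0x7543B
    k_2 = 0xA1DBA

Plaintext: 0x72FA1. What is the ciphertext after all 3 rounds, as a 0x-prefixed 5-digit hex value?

0xC7F31

s_0 = plaintext = 0x72FA1
s_1 = Round(s_0, k_0) = 0xF1033
s_2 = Round(s_1, k_1) = 0xF32D9
s_3 = Round(s_2, k_2) = 0xC7F31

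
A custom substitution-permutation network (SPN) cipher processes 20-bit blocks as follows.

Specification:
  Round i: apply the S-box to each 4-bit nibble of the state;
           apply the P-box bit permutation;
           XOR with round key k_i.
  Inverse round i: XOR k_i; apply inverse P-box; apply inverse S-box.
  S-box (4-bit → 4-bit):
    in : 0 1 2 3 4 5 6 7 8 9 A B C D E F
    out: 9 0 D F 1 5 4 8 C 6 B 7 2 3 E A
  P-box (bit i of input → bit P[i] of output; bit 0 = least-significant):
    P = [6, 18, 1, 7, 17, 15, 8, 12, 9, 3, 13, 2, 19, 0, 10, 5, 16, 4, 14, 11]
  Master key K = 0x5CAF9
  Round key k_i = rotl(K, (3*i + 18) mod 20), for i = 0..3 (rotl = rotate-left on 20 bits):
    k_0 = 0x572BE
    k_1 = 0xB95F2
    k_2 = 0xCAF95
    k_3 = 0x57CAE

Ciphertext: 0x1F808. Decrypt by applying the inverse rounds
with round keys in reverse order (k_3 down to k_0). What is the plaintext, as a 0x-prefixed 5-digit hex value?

0x08AAE

s_0 = ciphertext = 0x1F808
s_1 = InvRound(s_0, k_3) = 0x187CE
s_2 = InvRound(s_1, k_2) = 0xAD91B
s_3 = InvRound(s_2, k_1) = 0x2EC10
s_4 = InvRound(s_3, k_0) = 0x08AAE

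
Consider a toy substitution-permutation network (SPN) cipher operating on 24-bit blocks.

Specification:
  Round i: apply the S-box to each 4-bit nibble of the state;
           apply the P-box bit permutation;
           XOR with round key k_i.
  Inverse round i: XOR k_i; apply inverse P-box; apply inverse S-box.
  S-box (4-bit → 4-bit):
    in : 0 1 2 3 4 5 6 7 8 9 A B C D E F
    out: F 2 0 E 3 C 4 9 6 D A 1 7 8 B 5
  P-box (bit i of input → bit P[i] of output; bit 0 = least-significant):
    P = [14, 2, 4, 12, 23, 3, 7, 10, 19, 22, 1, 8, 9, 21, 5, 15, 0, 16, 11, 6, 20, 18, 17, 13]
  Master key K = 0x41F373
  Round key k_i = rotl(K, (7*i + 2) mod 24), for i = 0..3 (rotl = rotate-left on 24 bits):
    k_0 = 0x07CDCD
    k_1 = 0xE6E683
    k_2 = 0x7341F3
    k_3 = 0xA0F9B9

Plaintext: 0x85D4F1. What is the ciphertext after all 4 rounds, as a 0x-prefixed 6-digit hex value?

s_0 = plaintext = 0x85D4F1
s_1 = Round(s_0, k_0) = 0xC94509
s_2 = Round(s_1, k_1) = 0x50B958
s_3 = Round(s_2, k_2) = 0x786E24
s_4 = Round(s_3, k_3) = 0xF9909D

0xF9909D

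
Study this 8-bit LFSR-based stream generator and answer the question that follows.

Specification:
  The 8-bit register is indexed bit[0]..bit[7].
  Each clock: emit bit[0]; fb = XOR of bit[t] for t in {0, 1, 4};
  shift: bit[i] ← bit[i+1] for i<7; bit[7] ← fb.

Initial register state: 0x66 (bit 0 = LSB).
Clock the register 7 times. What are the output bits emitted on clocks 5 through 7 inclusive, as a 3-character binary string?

011

reg_0 = 0x66
clock 1: out=0, reg = 0xB3
clock 2: out=1, reg = 0xD9
clock 3: out=1, reg = 0x6C
clock 4: out=0, reg = 0x36
clock 5: out=0, reg = 0x1B
clock 6: out=1, reg = 0x8D
clock 7: out=1, reg = 0xC6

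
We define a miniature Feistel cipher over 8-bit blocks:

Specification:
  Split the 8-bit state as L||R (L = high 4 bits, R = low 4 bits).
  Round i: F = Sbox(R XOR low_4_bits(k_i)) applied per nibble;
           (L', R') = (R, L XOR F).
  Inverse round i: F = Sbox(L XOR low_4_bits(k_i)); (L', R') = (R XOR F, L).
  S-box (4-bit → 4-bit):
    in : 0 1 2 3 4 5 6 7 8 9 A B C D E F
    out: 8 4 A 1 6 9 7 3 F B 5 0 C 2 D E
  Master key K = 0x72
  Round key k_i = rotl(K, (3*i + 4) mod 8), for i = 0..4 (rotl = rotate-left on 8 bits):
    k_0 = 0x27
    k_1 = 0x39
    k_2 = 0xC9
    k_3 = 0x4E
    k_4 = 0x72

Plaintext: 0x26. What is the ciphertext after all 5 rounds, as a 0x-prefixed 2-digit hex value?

0x45

s_0 = plaintext = 0x26
s_1 = Round(s_0, k_0) = 0x66
s_2 = Round(s_1, k_1) = 0x68
s_3 = Round(s_2, k_2) = 0x82
s_4 = Round(s_3, k_3) = 0x24
s_5 = Round(s_4, k_4) = 0x45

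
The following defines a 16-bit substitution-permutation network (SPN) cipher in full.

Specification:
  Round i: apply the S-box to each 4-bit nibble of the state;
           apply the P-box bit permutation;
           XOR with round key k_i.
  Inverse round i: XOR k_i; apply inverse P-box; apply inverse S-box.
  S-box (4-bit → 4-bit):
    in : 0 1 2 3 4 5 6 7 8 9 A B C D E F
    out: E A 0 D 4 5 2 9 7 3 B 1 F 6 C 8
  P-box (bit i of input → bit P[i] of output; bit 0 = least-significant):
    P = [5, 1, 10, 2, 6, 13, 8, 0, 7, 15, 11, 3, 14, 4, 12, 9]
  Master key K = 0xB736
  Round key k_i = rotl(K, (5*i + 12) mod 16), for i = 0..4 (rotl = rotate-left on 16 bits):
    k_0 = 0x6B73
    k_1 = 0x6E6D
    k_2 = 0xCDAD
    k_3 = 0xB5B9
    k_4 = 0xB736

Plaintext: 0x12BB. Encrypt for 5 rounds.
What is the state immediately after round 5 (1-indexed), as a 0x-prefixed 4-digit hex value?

0xEAF7

s_0 = plaintext = 0x12BB
s_1 = Round(s_0, k_0) = 0x6903
s_2 = Round(s_1, k_1) = 0xCBD8
s_3 = Round(s_2, k_2) = 0xBA1F
s_4 = Round(s_3, k_3) = 0x5534
s_5 = Round(s_4, k_4) = 0xEAF7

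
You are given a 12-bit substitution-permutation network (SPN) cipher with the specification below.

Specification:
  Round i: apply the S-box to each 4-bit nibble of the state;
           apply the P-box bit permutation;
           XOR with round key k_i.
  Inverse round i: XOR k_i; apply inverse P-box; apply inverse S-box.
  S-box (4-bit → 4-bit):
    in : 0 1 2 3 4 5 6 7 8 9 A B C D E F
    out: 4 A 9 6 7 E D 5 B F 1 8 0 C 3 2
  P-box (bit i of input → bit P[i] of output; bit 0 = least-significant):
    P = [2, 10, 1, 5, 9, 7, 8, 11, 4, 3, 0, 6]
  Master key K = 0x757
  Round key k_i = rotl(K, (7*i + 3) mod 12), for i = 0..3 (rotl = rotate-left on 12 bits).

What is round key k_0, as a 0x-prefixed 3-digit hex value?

0xABB

K = 0x757
k_0 = rotl(K, (7*0+3) mod 12) = rotl(K, 3) = 0xABB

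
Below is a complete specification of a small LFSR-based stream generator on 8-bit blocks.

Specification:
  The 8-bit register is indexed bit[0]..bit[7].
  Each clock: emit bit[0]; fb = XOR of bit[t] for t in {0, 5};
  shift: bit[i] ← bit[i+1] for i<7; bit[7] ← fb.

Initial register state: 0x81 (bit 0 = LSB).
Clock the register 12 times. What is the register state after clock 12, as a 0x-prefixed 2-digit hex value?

0xAE

reg_0 = 0x81
clock 1: out=1, reg = 0xC0
clock 2: out=0, reg = 0x60
clock 3: out=0, reg = 0xB0
clock 4: out=0, reg = 0xD8
clock 5: out=0, reg = 0x6C
clock 6: out=0, reg = 0xB6
clock 7: out=0, reg = 0xDB
clock 8: out=1, reg = 0xED
clock 9: out=1, reg = 0x76
clock 10: out=0, reg = 0xBB
clock 11: out=1, reg = 0x5D
clock 12: out=1, reg = 0xAE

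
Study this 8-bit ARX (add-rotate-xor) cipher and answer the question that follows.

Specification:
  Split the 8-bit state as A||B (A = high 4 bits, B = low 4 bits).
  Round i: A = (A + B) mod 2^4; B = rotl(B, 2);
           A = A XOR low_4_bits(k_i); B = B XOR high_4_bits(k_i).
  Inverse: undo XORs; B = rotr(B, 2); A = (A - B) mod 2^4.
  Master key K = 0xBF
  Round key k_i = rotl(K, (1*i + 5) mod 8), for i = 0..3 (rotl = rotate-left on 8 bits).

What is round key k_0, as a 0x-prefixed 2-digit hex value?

0xF7

K = 0xBF
k_0 = rotl(K, (1*0+5) mod 8) = rotl(K, 5) = 0xF7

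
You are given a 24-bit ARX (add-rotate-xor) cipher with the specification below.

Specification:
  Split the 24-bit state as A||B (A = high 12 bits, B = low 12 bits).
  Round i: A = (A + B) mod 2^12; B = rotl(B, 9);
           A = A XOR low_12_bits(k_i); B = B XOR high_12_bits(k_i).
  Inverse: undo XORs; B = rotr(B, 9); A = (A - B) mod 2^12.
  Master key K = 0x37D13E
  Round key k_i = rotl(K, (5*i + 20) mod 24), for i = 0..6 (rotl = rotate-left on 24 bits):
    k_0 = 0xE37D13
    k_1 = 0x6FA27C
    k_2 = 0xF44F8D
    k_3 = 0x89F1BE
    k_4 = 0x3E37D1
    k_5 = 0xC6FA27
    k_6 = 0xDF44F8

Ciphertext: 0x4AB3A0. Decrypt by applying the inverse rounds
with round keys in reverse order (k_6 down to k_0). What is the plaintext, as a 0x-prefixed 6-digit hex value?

0x8CA371

s_0 = ciphertext = 0x4AB3A0
s_1 = InvRound(s_0, k_6) = 0xDAC2A7
s_2 = InvRound(s_1, k_5) = 0x144647
s_3 = InvRound(s_2, k_4) = 0x973D22
s_4 = InvRound(s_3, k_3) = 0xAE3DEA
s_5 = InvRound(s_4, k_2) = 0xFFD571
s_6 = InvRound(s_5, k_1) = 0x128C59
s_7 = InvRound(s_6, k_0) = 0x8CA371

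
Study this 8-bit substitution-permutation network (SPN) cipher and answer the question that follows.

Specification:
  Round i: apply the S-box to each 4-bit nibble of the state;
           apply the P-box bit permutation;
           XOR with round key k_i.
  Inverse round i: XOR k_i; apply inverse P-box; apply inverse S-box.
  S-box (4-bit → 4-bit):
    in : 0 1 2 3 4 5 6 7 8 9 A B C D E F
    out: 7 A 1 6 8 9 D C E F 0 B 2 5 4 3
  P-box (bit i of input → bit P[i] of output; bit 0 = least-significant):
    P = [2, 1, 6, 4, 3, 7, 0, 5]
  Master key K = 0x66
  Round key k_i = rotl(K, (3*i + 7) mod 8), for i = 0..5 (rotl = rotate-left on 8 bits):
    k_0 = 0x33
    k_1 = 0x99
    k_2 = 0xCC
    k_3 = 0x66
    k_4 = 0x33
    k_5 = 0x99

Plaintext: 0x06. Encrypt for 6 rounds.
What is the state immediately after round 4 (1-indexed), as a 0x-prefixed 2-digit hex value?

s_0 = plaintext = 0x06
s_1 = Round(s_0, k_0) = 0xEE
s_2 = Round(s_1, k_1) = 0xD8
s_3 = Round(s_2, k_2) = 0x97
s_4 = Round(s_3, k_3) = 0x9F
s_5 = Round(s_4, k_4) = 0x9C
s_6 = Round(s_5, k_5) = 0x32

0x9F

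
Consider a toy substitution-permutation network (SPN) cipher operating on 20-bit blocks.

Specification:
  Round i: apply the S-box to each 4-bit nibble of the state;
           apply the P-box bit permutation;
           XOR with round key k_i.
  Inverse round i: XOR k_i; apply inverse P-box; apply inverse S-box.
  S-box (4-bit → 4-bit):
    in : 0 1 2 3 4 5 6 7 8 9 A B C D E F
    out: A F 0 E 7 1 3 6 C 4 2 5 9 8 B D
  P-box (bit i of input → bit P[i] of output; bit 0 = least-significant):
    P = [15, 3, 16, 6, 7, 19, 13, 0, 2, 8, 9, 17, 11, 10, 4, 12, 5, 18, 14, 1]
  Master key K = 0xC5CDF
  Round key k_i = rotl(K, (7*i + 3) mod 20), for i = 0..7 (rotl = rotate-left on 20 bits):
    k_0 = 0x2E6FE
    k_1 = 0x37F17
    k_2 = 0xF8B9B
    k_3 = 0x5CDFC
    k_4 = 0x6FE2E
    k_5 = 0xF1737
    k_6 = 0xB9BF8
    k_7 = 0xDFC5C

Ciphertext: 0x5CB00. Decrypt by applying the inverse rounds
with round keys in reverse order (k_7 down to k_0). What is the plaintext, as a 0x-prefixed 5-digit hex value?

s_0 = ciphertext = 0x5CB00
s_1 = InvRound(s_0, k_7) = 0x23470
s_2 = InvRound(s_1, k_6) = 0x26744
s_3 = InvRound(s_2, k_5) = 0x18238
s_4 = InvRound(s_3, k_4) = 0x31C99
s_5 = InvRound(s_4, k_3) = 0x4DEDC
s_6 = InvRound(s_5, k_2) = 0x80E08
s_7 = InvRound(s_6, k_1) = 0x88E37
s_8 = InvRound(s_7, k_0) = 0x95D10

0x95D10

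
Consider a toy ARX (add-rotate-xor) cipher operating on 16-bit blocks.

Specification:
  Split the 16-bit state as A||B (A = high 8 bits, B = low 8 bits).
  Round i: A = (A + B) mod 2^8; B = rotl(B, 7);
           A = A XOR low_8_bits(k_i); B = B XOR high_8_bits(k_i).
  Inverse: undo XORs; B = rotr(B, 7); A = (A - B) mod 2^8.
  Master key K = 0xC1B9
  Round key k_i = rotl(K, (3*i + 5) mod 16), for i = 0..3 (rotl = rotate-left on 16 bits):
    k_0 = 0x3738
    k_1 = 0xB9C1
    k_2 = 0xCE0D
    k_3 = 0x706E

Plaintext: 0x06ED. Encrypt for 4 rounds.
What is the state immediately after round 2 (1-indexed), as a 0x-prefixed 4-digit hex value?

0x4D59

s_0 = plaintext = 0x06ED
s_1 = Round(s_0, k_0) = 0xCBC1
s_2 = Round(s_1, k_1) = 0x4D59
s_3 = Round(s_2, k_2) = 0xAB62
s_4 = Round(s_3, k_3) = 0x6341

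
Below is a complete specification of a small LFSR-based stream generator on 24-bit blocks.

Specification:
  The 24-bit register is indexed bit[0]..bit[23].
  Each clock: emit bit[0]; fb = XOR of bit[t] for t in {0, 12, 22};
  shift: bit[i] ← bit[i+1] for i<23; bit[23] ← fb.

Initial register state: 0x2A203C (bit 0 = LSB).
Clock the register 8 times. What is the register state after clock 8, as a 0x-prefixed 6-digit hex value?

0x862A20

reg_0 = 0x2A203C
clock 1: out=0, reg = 0x15101E
clock 2: out=0, reg = 0x8A880F
clock 3: out=1, reg = 0xC54407
clock 4: out=1, reg = 0x62A203
clock 5: out=1, reg = 0x315101
clock 6: out=1, reg = 0x18A880
clock 7: out=0, reg = 0x0C5440
clock 8: out=0, reg = 0x862A20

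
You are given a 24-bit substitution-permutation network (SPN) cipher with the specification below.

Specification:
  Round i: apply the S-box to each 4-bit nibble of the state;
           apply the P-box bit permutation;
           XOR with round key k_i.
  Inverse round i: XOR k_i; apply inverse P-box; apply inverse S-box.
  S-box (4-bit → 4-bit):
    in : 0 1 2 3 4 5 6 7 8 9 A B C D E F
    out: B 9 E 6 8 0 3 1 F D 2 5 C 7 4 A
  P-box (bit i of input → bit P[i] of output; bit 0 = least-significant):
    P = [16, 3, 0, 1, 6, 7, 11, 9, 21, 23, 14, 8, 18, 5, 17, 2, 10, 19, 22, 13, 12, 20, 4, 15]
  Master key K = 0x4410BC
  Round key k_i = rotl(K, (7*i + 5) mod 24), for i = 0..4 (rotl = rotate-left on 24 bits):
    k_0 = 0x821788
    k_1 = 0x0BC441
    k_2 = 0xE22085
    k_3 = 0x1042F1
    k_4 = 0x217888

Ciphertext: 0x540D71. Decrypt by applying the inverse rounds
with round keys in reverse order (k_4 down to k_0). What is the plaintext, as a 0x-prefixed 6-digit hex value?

s_0 = ciphertext = 0x540D71
s_1 = InvRound(s_0, k_4) = 0xD9696D
s_2 = InvRound(s_1, k_3) = 0xE24F26
s_3 = InvRound(s_2, k_2) = 0x51AC2C
s_4 = InvRound(s_3, k_1) = 0xA22EB3
s_5 = InvRound(s_4, k_0) = 0xB4A1E2

0xB4A1E2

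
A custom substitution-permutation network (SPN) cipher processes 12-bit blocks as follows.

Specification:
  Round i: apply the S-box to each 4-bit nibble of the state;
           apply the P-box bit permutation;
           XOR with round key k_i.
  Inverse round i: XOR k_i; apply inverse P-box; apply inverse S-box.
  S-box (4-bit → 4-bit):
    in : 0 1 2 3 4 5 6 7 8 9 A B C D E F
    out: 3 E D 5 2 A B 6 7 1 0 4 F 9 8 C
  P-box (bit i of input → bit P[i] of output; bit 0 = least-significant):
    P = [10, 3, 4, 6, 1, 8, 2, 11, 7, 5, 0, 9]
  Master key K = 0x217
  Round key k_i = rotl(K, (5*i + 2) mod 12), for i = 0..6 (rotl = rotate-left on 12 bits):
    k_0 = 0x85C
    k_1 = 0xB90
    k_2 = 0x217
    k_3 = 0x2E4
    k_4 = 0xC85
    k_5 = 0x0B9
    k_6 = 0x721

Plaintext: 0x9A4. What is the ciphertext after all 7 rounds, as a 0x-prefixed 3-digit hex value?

0x68F

s_0 = plaintext = 0x9A4
s_1 = Round(s_0, k_0) = 0x8D4
s_2 = Round(s_1, k_1) = 0x33B
s_3 = Round(s_2, k_2) = 0x280
s_4 = Round(s_3, k_3) = 0x56B
s_5 = Round(s_4, k_4) = 0x7B7
s_6 = Round(s_5, k_5) = 0x084
s_7 = Round(s_6, k_6) = 0x68F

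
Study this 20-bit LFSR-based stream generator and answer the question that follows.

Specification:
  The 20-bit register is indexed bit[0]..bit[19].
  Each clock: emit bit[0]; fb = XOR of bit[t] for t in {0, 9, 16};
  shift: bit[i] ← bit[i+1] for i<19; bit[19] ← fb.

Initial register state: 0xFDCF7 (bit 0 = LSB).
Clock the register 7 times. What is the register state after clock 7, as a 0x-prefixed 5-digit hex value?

0xEDFB9

reg_0 = 0xFDCF7
clock 1: out=1, reg = 0x7EE7B
clock 2: out=1, reg = 0xBF73D
clock 3: out=1, reg = 0xDFB9E
clock 4: out=0, reg = 0x6FDCF
clock 5: out=1, reg = 0xB7EE7
clock 6: out=1, reg = 0xDBF73
clock 7: out=1, reg = 0xEDFB9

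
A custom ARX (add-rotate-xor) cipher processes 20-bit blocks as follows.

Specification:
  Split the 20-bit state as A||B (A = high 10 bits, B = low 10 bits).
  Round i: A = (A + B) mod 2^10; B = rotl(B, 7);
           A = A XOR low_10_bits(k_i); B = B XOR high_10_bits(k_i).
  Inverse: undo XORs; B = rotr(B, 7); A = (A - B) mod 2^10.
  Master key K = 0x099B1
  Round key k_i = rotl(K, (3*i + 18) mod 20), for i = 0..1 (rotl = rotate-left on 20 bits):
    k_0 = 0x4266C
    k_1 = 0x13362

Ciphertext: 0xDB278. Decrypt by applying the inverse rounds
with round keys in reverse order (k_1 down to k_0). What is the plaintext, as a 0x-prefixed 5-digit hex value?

s_0 = ciphertext = 0xDB278
s_1 = InvRound(s_0, k_1) = 0x9A9A4
s_2 = InvRound(s_1, k_0) = 0xA7569

0xA7569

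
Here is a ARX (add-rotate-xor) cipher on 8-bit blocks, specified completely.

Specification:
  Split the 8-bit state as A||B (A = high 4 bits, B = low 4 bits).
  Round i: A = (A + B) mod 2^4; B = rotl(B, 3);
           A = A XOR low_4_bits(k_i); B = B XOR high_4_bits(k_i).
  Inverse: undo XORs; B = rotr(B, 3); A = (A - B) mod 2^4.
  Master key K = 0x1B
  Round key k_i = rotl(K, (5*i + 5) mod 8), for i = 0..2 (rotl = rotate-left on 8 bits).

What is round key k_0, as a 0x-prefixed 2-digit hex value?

0x63

K = 0x1B
k_0 = rotl(K, (5*0+5) mod 8) = rotl(K, 5) = 0x63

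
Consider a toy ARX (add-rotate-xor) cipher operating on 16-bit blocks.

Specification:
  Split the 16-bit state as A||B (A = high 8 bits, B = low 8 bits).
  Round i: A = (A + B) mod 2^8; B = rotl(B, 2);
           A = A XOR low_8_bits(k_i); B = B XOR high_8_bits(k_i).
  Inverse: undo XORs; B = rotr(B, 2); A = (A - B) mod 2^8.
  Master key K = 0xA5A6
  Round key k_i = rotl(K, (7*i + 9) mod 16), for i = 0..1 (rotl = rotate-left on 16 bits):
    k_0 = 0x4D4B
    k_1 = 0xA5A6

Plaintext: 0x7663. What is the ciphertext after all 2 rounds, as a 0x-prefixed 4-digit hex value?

s_0 = plaintext = 0x7663
s_1 = Round(s_0, k_0) = 0x92C0
s_2 = Round(s_1, k_1) = 0xF4A6

0xF4A6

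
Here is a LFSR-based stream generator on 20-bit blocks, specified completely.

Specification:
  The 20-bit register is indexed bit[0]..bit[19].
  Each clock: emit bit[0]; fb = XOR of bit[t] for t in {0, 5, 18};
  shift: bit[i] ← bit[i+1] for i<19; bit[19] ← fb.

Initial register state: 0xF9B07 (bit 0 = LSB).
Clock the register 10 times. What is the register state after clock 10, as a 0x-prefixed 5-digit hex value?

reg_0 = 0xF9B07
clock 1: out=1, reg = 0x7CD83
clock 2: out=1, reg = 0x3E6C1
clock 3: out=1, reg = 0x9F360
clock 4: out=0, reg = 0xCF9B0
clock 5: out=0, reg = 0x67CD8
clock 6: out=0, reg = 0xB3E6C
clock 7: out=0, reg = 0xD9F36
clock 8: out=0, reg = 0x6CF9B
clock 9: out=1, reg = 0x367CD
clock 10: out=1, reg = 0x9B3E6

0x9B3E6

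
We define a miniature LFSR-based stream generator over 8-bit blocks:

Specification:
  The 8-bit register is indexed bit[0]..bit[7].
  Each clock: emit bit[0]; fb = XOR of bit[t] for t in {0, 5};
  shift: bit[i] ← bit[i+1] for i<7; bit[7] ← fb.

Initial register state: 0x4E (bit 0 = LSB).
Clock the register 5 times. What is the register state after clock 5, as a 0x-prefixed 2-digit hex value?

0x62

reg_0 = 0x4E
clock 1: out=0, reg = 0x27
clock 2: out=1, reg = 0x13
clock 3: out=1, reg = 0x89
clock 4: out=1, reg = 0xC4
clock 5: out=0, reg = 0x62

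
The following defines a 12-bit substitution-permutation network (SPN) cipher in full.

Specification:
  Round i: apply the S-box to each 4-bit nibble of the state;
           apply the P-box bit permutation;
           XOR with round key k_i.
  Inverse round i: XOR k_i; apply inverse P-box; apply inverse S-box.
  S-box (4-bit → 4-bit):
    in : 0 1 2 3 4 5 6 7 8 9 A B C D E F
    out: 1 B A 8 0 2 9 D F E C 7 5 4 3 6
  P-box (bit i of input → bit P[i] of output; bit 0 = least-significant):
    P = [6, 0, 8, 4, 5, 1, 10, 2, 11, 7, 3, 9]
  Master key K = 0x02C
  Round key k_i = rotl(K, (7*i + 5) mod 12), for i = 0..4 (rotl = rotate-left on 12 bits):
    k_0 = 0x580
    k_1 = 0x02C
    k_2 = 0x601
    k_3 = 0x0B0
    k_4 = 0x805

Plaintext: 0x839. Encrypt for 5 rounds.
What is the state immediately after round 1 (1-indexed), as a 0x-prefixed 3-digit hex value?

0xE1D

s_0 = plaintext = 0x839
s_1 = Round(s_0, k_0) = 0xE1D
s_2 = Round(s_1, k_1) = 0x98A
s_3 = Round(s_2, k_2) = 0x1BF
s_4 = Round(s_3, k_3) = 0xF13
s_5 = Round(s_4, k_4) = 0x8BB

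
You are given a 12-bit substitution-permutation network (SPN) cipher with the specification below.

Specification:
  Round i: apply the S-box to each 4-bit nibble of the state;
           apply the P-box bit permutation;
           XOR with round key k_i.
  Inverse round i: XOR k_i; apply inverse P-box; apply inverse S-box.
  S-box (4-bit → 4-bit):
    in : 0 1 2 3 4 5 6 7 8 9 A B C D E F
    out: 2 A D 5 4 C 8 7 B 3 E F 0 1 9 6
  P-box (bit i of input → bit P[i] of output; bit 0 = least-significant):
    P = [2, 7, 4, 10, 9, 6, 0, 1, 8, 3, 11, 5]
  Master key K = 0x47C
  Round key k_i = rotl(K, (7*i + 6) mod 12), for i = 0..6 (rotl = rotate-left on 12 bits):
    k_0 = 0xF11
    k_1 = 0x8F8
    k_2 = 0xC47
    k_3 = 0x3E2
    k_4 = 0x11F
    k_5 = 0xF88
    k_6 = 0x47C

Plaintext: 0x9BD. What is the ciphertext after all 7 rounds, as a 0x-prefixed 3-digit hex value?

s_0 = plaintext = 0x9BD
s_1 = Round(s_0, k_0) = 0xC5E
s_2 = Round(s_1, k_1) = 0xCFF
s_3 = Round(s_2, k_2) = 0xC96
s_4 = Round(s_3, k_3) = 0x5A2
s_5 = Round(s_4, k_4) = 0xD68
s_6 = Round(s_5, k_5) = 0xA0E
s_7 = Round(s_6, k_6) = 0x810

0x810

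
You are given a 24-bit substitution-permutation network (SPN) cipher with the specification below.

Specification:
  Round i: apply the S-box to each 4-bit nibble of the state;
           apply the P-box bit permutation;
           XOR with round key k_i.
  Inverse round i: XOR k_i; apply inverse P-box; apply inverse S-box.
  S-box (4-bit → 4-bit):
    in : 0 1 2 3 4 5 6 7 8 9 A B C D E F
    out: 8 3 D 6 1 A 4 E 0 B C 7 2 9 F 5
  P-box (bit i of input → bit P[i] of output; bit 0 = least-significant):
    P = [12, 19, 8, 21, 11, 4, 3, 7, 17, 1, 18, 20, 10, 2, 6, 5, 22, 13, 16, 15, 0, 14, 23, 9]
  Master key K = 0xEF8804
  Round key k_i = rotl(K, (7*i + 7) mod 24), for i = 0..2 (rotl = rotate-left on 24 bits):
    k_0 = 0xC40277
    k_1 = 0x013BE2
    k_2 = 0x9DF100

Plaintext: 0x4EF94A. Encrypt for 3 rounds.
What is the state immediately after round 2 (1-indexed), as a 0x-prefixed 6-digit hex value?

s_0 = plaintext = 0x4EF94A
s_1 = Round(s_0, k_0) = 0xB7AF34
s_2 = Round(s_1, k_1) = 0x86CB9B
s_3 = Round(s_2, k_2) = 0x92E896

0x86CB9B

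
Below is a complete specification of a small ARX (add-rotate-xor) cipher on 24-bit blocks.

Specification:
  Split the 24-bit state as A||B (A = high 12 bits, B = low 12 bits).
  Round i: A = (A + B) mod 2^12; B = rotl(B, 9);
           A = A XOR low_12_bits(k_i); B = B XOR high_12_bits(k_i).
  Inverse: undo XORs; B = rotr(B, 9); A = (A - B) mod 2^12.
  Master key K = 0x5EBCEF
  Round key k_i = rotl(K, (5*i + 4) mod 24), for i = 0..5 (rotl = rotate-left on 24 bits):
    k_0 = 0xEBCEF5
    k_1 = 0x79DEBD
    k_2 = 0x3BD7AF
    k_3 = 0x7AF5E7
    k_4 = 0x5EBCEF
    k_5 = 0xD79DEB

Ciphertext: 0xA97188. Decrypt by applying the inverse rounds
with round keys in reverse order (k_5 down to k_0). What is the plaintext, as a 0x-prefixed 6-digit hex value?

0x648C48

s_0 = ciphertext = 0xA97188
s_1 = InvRound(s_0, k_5) = 0xFEE78E
s_2 = InvRound(s_1, k_4) = 0xFD8329
s_3 = InvRound(s_2, k_3) = 0x60D432
s_4 = InvRound(s_3, k_2) = 0x527C7B
s_5 = InvRound(s_4, k_1) = 0xC65F35
s_6 = InvRound(s_5, k_0) = 0x648C48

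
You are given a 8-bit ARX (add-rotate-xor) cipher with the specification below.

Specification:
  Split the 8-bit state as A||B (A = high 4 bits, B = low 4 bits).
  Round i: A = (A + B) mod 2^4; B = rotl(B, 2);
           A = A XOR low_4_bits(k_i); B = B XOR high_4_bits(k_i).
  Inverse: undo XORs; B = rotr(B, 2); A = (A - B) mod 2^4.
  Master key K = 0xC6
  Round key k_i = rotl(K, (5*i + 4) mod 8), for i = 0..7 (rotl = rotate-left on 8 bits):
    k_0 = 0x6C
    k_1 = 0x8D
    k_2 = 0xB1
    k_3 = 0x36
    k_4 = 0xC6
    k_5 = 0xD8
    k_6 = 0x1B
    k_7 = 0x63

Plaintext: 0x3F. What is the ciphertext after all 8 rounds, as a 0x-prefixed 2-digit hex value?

0xBF

s_0 = plaintext = 0x3F
s_1 = Round(s_0, k_0) = 0xE9
s_2 = Round(s_1, k_1) = 0xAE
s_3 = Round(s_2, k_2) = 0x90
s_4 = Round(s_3, k_3) = 0xF3
s_5 = Round(s_4, k_4) = 0x40
s_6 = Round(s_5, k_5) = 0xCD
s_7 = Round(s_6, k_6) = 0x26
s_8 = Round(s_7, k_7) = 0xBF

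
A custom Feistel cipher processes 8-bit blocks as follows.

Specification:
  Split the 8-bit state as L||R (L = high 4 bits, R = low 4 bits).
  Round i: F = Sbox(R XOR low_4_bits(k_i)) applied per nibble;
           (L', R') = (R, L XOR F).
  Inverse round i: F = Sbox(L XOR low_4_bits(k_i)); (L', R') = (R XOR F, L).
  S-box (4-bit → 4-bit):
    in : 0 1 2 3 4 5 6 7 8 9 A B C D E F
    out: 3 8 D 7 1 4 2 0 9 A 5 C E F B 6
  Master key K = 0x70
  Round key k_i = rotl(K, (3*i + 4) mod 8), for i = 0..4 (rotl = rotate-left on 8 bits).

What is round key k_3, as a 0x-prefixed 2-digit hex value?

0x0E

K = 0x70
k_0 = rotl(K, (3*0+4) mod 8) = rotl(K, 4) = 0x07
k_1 = rotl(K, (3*1+4) mod 8) = rotl(K, 7) = 0x38
k_2 = rotl(K, (3*2+4) mod 8) = rotl(K, 2) = 0xC1
k_3 = rotl(K, (3*3+4) mod 8) = rotl(K, 5) = 0x0E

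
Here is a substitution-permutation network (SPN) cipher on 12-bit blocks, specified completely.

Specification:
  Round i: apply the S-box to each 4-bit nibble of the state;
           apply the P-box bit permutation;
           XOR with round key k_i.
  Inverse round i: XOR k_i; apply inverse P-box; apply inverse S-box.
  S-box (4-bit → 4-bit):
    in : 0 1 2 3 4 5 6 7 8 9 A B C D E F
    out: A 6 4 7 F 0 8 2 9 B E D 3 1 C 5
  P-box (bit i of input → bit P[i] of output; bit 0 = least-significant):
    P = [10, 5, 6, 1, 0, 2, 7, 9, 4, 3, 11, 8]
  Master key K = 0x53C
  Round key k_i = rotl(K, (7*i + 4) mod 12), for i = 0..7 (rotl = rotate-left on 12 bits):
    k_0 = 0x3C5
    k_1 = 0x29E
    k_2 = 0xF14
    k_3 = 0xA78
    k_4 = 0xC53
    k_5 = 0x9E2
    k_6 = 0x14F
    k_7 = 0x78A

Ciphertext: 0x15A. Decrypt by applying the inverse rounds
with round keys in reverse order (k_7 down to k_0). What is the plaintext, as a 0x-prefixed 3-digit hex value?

s_0 = ciphertext = 0x15A
s_1 = InvRound(s_0, k_7) = 0xDEF
s_2 = InvRound(s_1, k_6) = 0x22C
s_3 = InvRound(s_2, k_5) = 0xAAE
s_4 = InvRound(s_3, k_4) = 0xC43
s_5 = InvRound(s_4, k_3) = 0xC89
s_6 = InvRound(s_5, k_2) = 0x945
s_7 = InvRound(s_6, k_1) = 0x4BE
s_8 = InvRound(s_7, k_0) = 0x984

0x984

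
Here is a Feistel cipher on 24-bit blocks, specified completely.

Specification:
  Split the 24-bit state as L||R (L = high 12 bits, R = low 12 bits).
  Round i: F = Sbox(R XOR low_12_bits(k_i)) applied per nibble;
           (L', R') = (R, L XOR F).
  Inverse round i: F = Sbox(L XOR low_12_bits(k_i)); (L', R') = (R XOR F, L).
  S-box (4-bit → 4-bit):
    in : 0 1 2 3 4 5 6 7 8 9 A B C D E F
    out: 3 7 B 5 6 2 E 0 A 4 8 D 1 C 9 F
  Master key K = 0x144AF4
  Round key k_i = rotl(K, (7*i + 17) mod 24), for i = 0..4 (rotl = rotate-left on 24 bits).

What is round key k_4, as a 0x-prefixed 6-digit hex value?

K = 0x144AF4
k_0 = rotl(K, (7*0+17) mod 24) = rotl(K, 17) = 0xE82895
k_1 = rotl(K, (7*1+17) mod 24) = rotl(K, 0) = 0x144AF4
k_2 = rotl(K, (7*2+17) mod 24) = rotl(K, 7) = 0x257A0A
k_3 = rotl(K, (7*3+17) mod 24) = rotl(K, 14) = 0xBD0512
k_4 = rotl(K, (7*4+17) mod 24) = rotl(K, 21) = 0x82895E

0x82895E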